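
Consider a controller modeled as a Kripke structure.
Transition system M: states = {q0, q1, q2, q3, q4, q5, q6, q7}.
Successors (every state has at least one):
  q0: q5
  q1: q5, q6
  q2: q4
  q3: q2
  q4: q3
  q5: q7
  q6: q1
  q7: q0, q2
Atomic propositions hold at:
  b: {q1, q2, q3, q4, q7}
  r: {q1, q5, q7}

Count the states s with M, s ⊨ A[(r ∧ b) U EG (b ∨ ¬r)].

6

Sat(r ∧ b) = {q1, q7}
Sat(¬r) = {q0, q2, q3, q4, q6}
Sat(b ∨ ¬r) = {q0, q1, q2, q3, q4, q6, q7}
EG (b ∨ ¬r): greatest fixpoint, start Z0 = {q0, q1, q2, q3, q4, q6, q7}, keep only states in Sat with some successor in Z. Z1 = {q1, q2, q3, q4, q6, q7}; fixed.
Sat(EG (b ∨ ¬r)) = {q1, q2, q3, q4, q6, q7}
A[(r ∧ b) U EG (b ∨ ¬r)]: least fixpoint, start Z0 = Sat(EG (b ∨ ¬r)) = {q1, q2, q3, q4, q6, q7}, add states in Sat(r ∧ b) with every successor in Z. Already a fixed point.
Sat(A[(r ∧ b) U EG (b ∨ ¬r)]) = {q1, q2, q3, q4, q6, q7}
|Sat(A[(r ∧ b) U EG (b ∨ ¬r)])| = |{q1, q2, q3, q4, q6, q7}| = 6.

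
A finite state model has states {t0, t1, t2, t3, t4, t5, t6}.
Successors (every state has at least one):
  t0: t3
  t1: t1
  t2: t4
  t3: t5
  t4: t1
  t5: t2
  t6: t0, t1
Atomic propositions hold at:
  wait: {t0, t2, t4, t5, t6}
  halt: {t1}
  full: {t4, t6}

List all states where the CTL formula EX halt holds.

{t1, t4, t6}

Sat(EX halt) = {s : some successor in {t1}} = {t1, t4, t6}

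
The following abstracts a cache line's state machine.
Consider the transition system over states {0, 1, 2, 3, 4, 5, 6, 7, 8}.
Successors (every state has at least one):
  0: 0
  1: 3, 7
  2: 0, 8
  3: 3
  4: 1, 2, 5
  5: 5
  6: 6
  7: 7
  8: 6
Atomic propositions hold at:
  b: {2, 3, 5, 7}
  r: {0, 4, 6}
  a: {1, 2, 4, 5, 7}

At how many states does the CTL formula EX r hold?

Sat(EX r) = {s : some successor in {0, 4, 6}} = {0, 2, 6, 8}
|Sat(EX r)| = |{0, 2, 6, 8}| = 4.

4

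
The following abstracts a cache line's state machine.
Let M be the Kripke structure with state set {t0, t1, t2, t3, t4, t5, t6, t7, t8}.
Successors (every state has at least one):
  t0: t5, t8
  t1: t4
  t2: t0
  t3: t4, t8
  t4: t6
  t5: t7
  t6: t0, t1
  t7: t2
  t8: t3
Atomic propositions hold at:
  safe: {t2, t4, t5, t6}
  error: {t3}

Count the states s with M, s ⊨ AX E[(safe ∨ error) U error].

Sat(safe ∨ error) = {t2, t3, t4, t5, t6}
E[(safe ∨ error) U error]: least fixpoint, start Z0 = Sat(error) = {t3}, add states in Sat(safe ∨ error) with some successor in Z. Already a fixed point.
Sat(E[(safe ∨ error) U error]) = {t3}
Sat(AX E[(safe ∨ error) U error]) = {s : every successor in {t3}} = {t8}
|Sat(AX E[(safe ∨ error) U error])| = |{t8}| = 1.

1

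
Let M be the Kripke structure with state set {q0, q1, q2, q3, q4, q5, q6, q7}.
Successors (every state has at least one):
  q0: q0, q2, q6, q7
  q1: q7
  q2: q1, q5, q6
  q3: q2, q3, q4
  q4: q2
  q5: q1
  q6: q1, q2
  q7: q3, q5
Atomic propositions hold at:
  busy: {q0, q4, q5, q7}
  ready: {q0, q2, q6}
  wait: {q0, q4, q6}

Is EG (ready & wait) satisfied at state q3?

Sat(ready & wait) = {q0, q6}
EG (ready & wait): greatest fixpoint, start Z0 = {q0, q6}, keep only states in Sat with some successor in Z. Z1 = {q0}; fixed.
Sat(EG (ready & wait)) = {q0}
q3 ∉ Sat(EG (ready & wait)) = {q0}, so the formula does not hold at q3.

No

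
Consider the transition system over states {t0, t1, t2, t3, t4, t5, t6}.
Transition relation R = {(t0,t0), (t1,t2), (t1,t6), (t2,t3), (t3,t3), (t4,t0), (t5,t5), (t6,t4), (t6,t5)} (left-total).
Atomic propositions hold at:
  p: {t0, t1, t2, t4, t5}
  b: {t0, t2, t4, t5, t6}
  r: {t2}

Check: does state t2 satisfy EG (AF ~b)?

Yes

Sat(~b) = {t1, t3}
AF ~b: least fixpoint, start Z0 = {t1, t3}, add states with every successor in Z. Z1 = {t1, t2, t3}; fixed.
Sat(AF ~b) = {t1, t2, t3}
EG (AF ~b): greatest fixpoint, start Z0 = {t1, t2, t3}, keep only states in Sat with some successor in Z. Already a fixed point.
Sat(EG (AF ~b)) = {t1, t2, t3}
t2 ∈ Sat(EG (AF ~b)) = {t1, t2, t3}, so the formula holds at t2.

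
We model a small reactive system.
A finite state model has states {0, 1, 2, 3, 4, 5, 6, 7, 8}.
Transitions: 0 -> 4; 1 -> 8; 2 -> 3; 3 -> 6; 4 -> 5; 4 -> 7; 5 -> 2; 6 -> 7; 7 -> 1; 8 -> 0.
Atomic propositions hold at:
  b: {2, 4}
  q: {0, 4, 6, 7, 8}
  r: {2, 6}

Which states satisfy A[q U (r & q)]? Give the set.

Sat(r & q) = {6}
A[q U (r & q)]: least fixpoint, start Z0 = Sat((r & q)) = {6}, add states in Sat(q) with every successor in Z. Already a fixed point.
Sat(A[q U (r & q)]) = {6}

{6}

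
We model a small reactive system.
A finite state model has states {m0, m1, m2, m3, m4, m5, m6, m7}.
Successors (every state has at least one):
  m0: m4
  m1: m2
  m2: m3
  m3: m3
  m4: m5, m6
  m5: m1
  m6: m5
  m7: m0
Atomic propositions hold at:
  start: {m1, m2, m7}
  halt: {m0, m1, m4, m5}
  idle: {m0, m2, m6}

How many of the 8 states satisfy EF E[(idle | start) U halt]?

Sat(idle | start) = {m0, m1, m2, m6, m7}
E[(idle | start) U halt]: least fixpoint, start Z0 = Sat(halt) = {m0, m1, m4, m5}, add states in Sat(idle | start) with some successor in Z. Z1 = {m0, m1, m4, m5, m6, m7}; fixed.
Sat(E[(idle | start) U halt]) = {m0, m1, m4, m5, m6, m7}
EF E[(idle | start) U halt]: least fixpoint, start Z0 = {m0, m1, m4, m5, m6, m7}, add states with some successor in Z. Already a fixed point.
Sat(EF E[(idle | start) U halt]) = {m0, m1, m4, m5, m6, m7}
|Sat(EF E[(idle | start) U halt])| = |{m0, m1, m4, m5, m6, m7}| = 6.

6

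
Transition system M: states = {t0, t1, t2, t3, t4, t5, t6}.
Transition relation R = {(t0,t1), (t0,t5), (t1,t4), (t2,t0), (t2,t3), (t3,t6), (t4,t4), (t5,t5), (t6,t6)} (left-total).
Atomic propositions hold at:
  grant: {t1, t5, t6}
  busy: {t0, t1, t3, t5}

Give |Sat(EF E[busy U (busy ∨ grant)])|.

Sat(busy ∨ grant) = {t0, t1, t3, t5, t6}
E[busy U (busy ∨ grant)]: least fixpoint, start Z0 = Sat((busy ∨ grant)) = {t0, t1, t3, t5, t6}, add states in Sat(busy) with some successor in Z. Already a fixed point.
Sat(E[busy U (busy ∨ grant)]) = {t0, t1, t3, t5, t6}
EF E[busy U (busy ∨ grant)]: least fixpoint, start Z0 = {t0, t1, t3, t5, t6}, add states with some successor in Z. Z1 = {t0, t1, t2, t3, t5, t6}; fixed.
Sat(EF E[busy U (busy ∨ grant)]) = {t0, t1, t2, t3, t5, t6}
|Sat(EF E[busy U (busy ∨ grant)])| = |{t0, t1, t2, t3, t5, t6}| = 6.

6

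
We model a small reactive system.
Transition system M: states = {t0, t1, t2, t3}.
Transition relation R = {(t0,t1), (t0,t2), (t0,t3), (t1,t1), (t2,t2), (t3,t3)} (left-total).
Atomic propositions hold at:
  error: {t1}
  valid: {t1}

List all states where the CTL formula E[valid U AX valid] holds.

{t1}

Sat(AX valid) = {s : every successor in {t1}} = {t1}
E[valid U AX valid]: least fixpoint, start Z0 = Sat(AX valid) = {t1}, add states in Sat(valid) with some successor in Z. Already a fixed point.
Sat(E[valid U AX valid]) = {t1}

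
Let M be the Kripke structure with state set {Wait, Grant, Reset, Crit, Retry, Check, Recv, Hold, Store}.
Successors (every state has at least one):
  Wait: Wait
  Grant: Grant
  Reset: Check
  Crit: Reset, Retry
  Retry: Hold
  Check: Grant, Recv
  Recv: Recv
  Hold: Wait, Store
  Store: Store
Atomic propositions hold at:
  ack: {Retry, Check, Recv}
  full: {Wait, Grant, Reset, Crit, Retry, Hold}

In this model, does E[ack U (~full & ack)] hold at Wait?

No

Sat(~full) = {Check, Recv, Store}
Sat(~full & ack) = {Check, Recv}
E[ack U (~full & ack)]: least fixpoint, start Z0 = Sat((~full & ack)) = {Check, Recv}, add states in Sat(ack) with some successor in Z. Already a fixed point.
Sat(E[ack U (~full & ack)]) = {Check, Recv}
Wait ∉ Sat(E[ack U (~full & ack)]) = {Check, Recv}, so the formula does not hold at Wait.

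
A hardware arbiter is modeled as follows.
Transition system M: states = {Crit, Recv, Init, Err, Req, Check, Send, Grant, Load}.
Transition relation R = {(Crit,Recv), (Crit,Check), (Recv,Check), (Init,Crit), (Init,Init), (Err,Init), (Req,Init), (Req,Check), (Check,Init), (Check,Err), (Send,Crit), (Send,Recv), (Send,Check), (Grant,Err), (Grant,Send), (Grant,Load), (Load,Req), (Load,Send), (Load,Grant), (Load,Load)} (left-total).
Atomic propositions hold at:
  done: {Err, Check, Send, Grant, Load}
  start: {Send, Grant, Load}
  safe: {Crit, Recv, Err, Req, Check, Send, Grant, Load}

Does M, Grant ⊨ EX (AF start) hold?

Yes

AF start: least fixpoint, start Z0 = {Send, Grant, Load}, add states with every successor in Z. Already a fixed point.
Sat(AF start) = {Send, Grant, Load}
Sat(EX (AF start)) = {s : some successor in {Send, Grant, Load}} = {Grant, Load}
Grant ∈ Sat(EX (AF start)) = {Grant, Load}, so the formula holds at Grant.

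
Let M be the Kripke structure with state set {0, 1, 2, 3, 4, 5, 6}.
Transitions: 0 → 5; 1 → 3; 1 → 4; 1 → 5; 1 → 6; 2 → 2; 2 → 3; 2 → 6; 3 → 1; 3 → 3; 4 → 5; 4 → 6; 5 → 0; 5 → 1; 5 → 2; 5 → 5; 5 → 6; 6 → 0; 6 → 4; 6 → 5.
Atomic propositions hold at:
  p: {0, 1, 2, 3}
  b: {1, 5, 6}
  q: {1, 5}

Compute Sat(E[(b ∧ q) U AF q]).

Sat(b ∧ q) = {1, 5}
AF q: least fixpoint, start Z0 = {1, 5}, add states with every successor in Z. Z1 = {0, 1, 5}; fixed.
Sat(AF q) = {0, 1, 5}
E[(b ∧ q) U AF q]: least fixpoint, start Z0 = Sat(AF q) = {0, 1, 5}, add states in Sat(b ∧ q) with some successor in Z. Already a fixed point.
Sat(E[(b ∧ q) U AF q]) = {0, 1, 5}

{0, 1, 5}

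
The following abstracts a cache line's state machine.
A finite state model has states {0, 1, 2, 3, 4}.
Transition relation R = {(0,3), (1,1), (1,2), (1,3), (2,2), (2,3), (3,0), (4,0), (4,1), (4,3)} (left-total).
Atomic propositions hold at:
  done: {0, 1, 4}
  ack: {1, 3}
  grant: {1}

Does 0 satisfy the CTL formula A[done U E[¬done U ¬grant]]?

Yes

Sat(¬done) = {2, 3}
Sat(¬grant) = {0, 2, 3, 4}
E[¬done U ¬grant]: least fixpoint, start Z0 = Sat(¬grant) = {0, 2, 3, 4}, add states in Sat(¬done) with some successor in Z. Already a fixed point.
Sat(E[¬done U ¬grant]) = {0, 2, 3, 4}
A[done U E[¬done U ¬grant]]: least fixpoint, start Z0 = Sat(E[¬done U ¬grant]) = {0, 2, 3, 4}, add states in Sat(done) with every successor in Z. Already a fixed point.
Sat(A[done U E[¬done U ¬grant]]) = {0, 2, 3, 4}
0 ∈ Sat(A[done U E[¬done U ¬grant]]) = {0, 2, 3, 4}, so the formula holds at 0.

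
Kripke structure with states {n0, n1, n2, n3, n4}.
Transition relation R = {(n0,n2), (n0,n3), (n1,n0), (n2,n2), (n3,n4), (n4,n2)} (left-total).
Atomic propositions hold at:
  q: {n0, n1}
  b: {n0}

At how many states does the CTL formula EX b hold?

1

Sat(EX b) = {s : some successor in {n0}} = {n1}
|Sat(EX b)| = |{n1}| = 1.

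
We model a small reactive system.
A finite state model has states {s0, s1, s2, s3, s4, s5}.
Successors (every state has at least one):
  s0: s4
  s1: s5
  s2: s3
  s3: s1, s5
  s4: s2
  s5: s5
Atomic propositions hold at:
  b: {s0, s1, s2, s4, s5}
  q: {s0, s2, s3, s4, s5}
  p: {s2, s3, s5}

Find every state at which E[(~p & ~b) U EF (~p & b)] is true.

{s0, s1, s2, s3, s4}

Sat(~p) = {s0, s1, s4}
Sat(~b) = {s3}
Sat(~p & ~b) = ∅
Sat(~p & b) = {s0, s1, s4}
EF (~p & b): least fixpoint, start Z0 = {s0, s1, s4}, add states with some successor in Z. Z1 = {s0, s1, s3, s4}; Z2 = {s0, s1, s2, s3, s4}; fixed.
Sat(EF (~p & b)) = {s0, s1, s2, s3, s4}
E[(~p & ~b) U EF (~p & b)]: least fixpoint, start Z0 = Sat(EF (~p & b)) = {s0, s1, s2, s3, s4}, add states in Sat(~p & ~b) with some successor in Z. Already a fixed point.
Sat(E[(~p & ~b) U EF (~p & b)]) = {s0, s1, s2, s3, s4}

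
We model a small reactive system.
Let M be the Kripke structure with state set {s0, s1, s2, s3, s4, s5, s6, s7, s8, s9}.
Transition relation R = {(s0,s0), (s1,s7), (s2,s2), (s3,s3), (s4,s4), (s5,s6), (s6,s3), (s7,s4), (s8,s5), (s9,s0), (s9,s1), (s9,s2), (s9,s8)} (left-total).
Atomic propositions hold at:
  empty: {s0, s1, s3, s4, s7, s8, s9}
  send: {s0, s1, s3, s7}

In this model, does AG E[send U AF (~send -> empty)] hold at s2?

Sat(~send) = {s2, s4, s5, s6, s8, s9}
Sat(~send -> empty) = {s0, s1, s3, s4, s7, s8, s9}
AF (~send -> empty): least fixpoint, start Z0 = {s0, s1, s3, s4, s7, s8, s9}, add states with every successor in Z. Z1 = {s0, s1, s3, s4, s6, s7, s8, s9}; Z2 = {s0, s1, s3, s4, s5, s6, s7, s8, s9}; fixed.
Sat(AF (~send -> empty)) = {s0, s1, s3, s4, s5, s6, s7, s8, s9}
E[send U AF (~send -> empty)]: least fixpoint, start Z0 = Sat(AF (~send -> empty)) = {s0, s1, s3, s4, s5, s6, s7, s8, s9}, add states in Sat(send) with some successor in Z. Already a fixed point.
Sat(E[send U AF (~send -> empty)]) = {s0, s1, s3, s4, s5, s6, s7, s8, s9}
AG E[send U AF (~send -> empty)]: greatest fixpoint, start Z0 = {s0, s1, s3, s4, s5, s6, s7, s8, s9}, keep only states in Sat with every successor in Z. Z1 = {s0, s1, s3, s4, s5, s6, s7, s8}; fixed.
Sat(AG E[send U AF (~send -> empty)]) = {s0, s1, s3, s4, s5, s6, s7, s8}
s2 ∉ Sat(AG E[send U AF (~send -> empty)]) = {s0, s1, s3, s4, s5, s6, s7, s8}, so the formula does not hold at s2.

No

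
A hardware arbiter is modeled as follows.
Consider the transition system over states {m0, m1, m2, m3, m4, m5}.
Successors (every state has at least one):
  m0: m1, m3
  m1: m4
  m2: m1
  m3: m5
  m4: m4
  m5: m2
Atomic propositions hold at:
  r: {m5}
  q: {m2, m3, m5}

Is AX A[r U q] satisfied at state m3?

A[r U q]: least fixpoint, start Z0 = Sat(q) = {m2, m3, m5}, add states in Sat(r) with every successor in Z. Already a fixed point.
Sat(A[r U q]) = {m2, m3, m5}
Sat(AX A[r U q]) = {s : every successor in {m2, m3, m5}} = {m3, m5}
m3 ∈ Sat(AX A[r U q]) = {m3, m5}, so the formula holds at m3.

Yes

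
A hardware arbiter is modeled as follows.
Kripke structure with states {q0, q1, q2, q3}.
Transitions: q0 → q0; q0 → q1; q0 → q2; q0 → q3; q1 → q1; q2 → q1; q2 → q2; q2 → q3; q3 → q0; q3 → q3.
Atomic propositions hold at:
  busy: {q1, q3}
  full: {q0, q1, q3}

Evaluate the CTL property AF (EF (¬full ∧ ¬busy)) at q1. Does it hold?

Sat(¬full) = {q2}
Sat(¬busy) = {q0, q2}
Sat(¬full ∧ ¬busy) = {q2}
EF (¬full ∧ ¬busy): least fixpoint, start Z0 = {q2}, add states with some successor in Z. Z1 = {q0, q2}; Z2 = {q0, q2, q3}; fixed.
Sat(EF (¬full ∧ ¬busy)) = {q0, q2, q3}
AF (EF (¬full ∧ ¬busy)): least fixpoint, start Z0 = {q0, q2, q3}, add states with every successor in Z. Already a fixed point.
Sat(AF (EF (¬full ∧ ¬busy))) = {q0, q2, q3}
q1 ∉ Sat(AF (EF (¬full ∧ ¬busy))) = {q0, q2, q3}, so the formula does not hold at q1.

No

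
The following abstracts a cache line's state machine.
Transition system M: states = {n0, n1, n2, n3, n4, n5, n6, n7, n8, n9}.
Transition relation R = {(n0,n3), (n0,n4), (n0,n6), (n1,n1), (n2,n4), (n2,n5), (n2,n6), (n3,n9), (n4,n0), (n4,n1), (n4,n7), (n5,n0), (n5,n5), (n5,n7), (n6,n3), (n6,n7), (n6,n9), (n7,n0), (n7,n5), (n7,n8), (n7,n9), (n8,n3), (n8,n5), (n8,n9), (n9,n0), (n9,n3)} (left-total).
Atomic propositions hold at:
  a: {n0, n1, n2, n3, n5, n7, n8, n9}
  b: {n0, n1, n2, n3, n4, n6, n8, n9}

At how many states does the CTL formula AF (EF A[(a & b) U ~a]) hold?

9

Sat(a & b) = {n0, n1, n2, n3, n8, n9}
Sat(~a) = {n4, n6}
A[(a & b) U ~a]: least fixpoint, start Z0 = Sat(~a) = {n4, n6}, add states in Sat(a & b) with every successor in Z. Already a fixed point.
Sat(A[(a & b) U ~a]) = {n4, n6}
EF A[(a & b) U ~a]: least fixpoint, start Z0 = {n4, n6}, add states with some successor in Z. Z1 = {n0, n2, n4, n6}; Z2 = {n0, n2, n4, n5, n6, n7, n9}; Z3 = {n0, n2, n3, n4, n5, n6, n7, n8, n9}; fixed.
Sat(EF A[(a & b) U ~a]) = {n0, n2, n3, n4, n5, n6, n7, n8, n9}
AF (EF A[(a & b) U ~a]): least fixpoint, start Z0 = {n0, n2, n3, n4, n5, n6, n7, n8, n9}, add states with every successor in Z. Already a fixed point.
Sat(AF (EF A[(a & b) U ~a])) = {n0, n2, n3, n4, n5, n6, n7, n8, n9}
|Sat(AF (EF A[(a & b) U ~a]))| = |{n0, n2, n3, n4, n5, n6, n7, n8, n9}| = 9.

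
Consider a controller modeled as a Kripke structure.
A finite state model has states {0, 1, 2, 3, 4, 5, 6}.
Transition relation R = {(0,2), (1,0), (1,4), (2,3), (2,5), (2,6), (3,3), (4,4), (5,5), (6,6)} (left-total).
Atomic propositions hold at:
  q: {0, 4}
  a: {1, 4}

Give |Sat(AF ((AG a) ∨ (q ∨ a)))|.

AG a: greatest fixpoint, start Z0 = {1, 4}, keep only states in Sat with every successor in Z. Z1 = {4}; fixed.
Sat(AG a) = {4}
Sat(q ∨ a) = {0, 1, 4}
Sat((AG a) ∨ (q ∨ a)) = {0, 1, 4}
AF ((AG a) ∨ (q ∨ a)): least fixpoint, start Z0 = {0, 1, 4}, add states with every successor in Z. Already a fixed point.
Sat(AF ((AG a) ∨ (q ∨ a))) = {0, 1, 4}
|Sat(AF ((AG a) ∨ (q ∨ a)))| = |{0, 1, 4}| = 3.

3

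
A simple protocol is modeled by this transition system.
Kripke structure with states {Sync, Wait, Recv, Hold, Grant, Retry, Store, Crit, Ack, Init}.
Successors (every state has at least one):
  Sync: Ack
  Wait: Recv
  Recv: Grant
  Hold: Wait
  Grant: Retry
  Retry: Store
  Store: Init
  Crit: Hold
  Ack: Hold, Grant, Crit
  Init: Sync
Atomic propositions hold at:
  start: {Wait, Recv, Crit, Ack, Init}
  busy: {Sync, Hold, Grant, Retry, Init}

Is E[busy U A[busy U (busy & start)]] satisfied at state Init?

Yes

Sat(busy & start) = {Init}
A[busy U (busy & start)]: least fixpoint, start Z0 = Sat((busy & start)) = {Init}, add states in Sat(busy) with every successor in Z. Already a fixed point.
Sat(A[busy U (busy & start)]) = {Init}
E[busy U A[busy U (busy & start)]]: least fixpoint, start Z0 = Sat(A[busy U (busy & start)]) = {Init}, add states in Sat(busy) with some successor in Z. Already a fixed point.
Sat(E[busy U A[busy U (busy & start)]]) = {Init}
Init ∈ Sat(E[busy U A[busy U (busy & start)]]) = {Init}, so the formula holds at Init.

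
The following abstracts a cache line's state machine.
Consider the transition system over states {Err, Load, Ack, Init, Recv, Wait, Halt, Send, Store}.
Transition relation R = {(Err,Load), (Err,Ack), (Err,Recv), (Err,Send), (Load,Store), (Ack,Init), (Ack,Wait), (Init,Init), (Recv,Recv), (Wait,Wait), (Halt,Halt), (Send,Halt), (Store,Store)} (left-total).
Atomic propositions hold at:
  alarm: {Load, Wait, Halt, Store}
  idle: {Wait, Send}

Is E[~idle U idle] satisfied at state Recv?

No

Sat(~idle) = {Err, Load, Ack, Init, Recv, Halt, Store}
E[~idle U idle]: least fixpoint, start Z0 = Sat(idle) = {Wait, Send}, add states in Sat(~idle) with some successor in Z. Z1 = {Err, Ack, Wait, Send}; fixed.
Sat(E[~idle U idle]) = {Err, Ack, Wait, Send}
Recv ∉ Sat(E[~idle U idle]) = {Err, Ack, Wait, Send}, so the formula does not hold at Recv.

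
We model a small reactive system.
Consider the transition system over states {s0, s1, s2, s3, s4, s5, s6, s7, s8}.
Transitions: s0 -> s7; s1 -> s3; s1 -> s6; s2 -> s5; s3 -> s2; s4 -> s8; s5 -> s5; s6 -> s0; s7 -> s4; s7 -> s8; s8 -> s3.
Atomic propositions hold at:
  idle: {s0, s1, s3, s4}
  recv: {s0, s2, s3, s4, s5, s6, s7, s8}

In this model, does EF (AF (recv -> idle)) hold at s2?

Sat(recv -> idle) = {s0, s1, s3, s4}
AF (recv -> idle): least fixpoint, start Z0 = {s0, s1, s3, s4}, add states with every successor in Z. Z1 = {s0, s1, s3, s4, s6, s8}; Z2 = {s0, s1, s3, s4, s6, s7, s8}; fixed.
Sat(AF (recv -> idle)) = {s0, s1, s3, s4, s6, s7, s8}
EF (AF (recv -> idle)): least fixpoint, start Z0 = {s0, s1, s3, s4, s6, s7, s8}, add states with some successor in Z. Already a fixed point.
Sat(EF (AF (recv -> idle))) = {s0, s1, s3, s4, s6, s7, s8}
s2 ∉ Sat(EF (AF (recv -> idle))) = {s0, s1, s3, s4, s6, s7, s8}, so the formula does not hold at s2.

No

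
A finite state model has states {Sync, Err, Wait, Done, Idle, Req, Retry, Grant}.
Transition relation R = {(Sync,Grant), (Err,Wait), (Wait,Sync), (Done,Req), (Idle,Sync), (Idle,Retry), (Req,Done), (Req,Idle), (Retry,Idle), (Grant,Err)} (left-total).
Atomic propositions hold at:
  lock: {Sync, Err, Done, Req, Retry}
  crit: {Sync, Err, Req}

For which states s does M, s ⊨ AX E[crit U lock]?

{Wait, Done, Idle, Grant}

E[crit U lock]: least fixpoint, start Z0 = Sat(lock) = {Sync, Err, Done, Req, Retry}, add states in Sat(crit) with some successor in Z. Already a fixed point.
Sat(E[crit U lock]) = {Sync, Err, Done, Req, Retry}
Sat(AX E[crit U lock]) = {s : every successor in {Sync, Err, Done, Req, Retry}} = {Wait, Done, Idle, Grant}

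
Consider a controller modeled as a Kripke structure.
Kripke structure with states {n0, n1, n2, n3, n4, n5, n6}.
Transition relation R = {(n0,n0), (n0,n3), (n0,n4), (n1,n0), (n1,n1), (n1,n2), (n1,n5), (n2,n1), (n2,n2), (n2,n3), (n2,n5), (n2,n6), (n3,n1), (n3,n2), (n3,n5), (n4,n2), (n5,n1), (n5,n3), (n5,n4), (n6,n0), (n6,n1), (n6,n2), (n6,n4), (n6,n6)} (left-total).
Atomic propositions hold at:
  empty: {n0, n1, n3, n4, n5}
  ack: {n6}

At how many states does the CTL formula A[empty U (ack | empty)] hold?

Sat(ack | empty) = {n0, n1, n3, n4, n5, n6}
A[empty U (ack | empty)]: least fixpoint, start Z0 = Sat((ack | empty)) = {n0, n1, n3, n4, n5, n6}, add states in Sat(empty) with every successor in Z. Already a fixed point.
Sat(A[empty U (ack | empty)]) = {n0, n1, n3, n4, n5, n6}
|Sat(A[empty U (ack | empty)])| = |{n0, n1, n3, n4, n5, n6}| = 6.

6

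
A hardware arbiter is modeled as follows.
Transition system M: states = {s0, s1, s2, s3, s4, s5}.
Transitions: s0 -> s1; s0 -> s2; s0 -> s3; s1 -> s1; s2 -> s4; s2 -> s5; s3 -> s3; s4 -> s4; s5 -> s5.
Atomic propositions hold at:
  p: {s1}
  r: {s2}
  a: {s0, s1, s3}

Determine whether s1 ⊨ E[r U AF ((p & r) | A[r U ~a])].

No

Sat(p & r) = ∅
Sat(~a) = {s2, s4, s5}
A[r U ~a]: least fixpoint, start Z0 = Sat(~a) = {s2, s4, s5}, add states in Sat(r) with every successor in Z. Already a fixed point.
Sat(A[r U ~a]) = {s2, s4, s5}
Sat((p & r) | A[r U ~a]) = {s2, s4, s5}
AF ((p & r) | A[r U ~a]): least fixpoint, start Z0 = {s2, s4, s5}, add states with every successor in Z. Already a fixed point.
Sat(AF ((p & r) | A[r U ~a])) = {s2, s4, s5}
E[r U AF ((p & r) | A[r U ~a])]: least fixpoint, start Z0 = Sat(AF ((p & r) | A[r U ~a])) = {s2, s4, s5}, add states in Sat(r) with some successor in Z. Already a fixed point.
Sat(E[r U AF ((p & r) | A[r U ~a])]) = {s2, s4, s5}
s1 ∉ Sat(E[r U AF ((p & r) | A[r U ~a])]) = {s2, s4, s5}, so the formula does not hold at s1.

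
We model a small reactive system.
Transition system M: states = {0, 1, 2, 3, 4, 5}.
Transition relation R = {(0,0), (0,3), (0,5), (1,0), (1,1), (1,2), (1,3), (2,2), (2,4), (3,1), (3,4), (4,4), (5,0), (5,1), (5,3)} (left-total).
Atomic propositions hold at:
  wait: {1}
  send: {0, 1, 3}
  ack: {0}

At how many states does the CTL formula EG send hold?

EG send: greatest fixpoint, start Z0 = {0, 1, 3}, keep only states in Sat with some successor in Z. Already a fixed point.
Sat(EG send) = {0, 1, 3}
|Sat(EG send)| = |{0, 1, 3}| = 3.

3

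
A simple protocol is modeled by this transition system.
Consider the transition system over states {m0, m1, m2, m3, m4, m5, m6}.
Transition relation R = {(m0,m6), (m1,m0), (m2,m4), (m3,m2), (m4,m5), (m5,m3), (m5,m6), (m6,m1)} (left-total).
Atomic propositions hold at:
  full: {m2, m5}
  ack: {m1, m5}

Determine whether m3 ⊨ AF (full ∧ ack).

Yes

Sat(full ∧ ack) = {m5}
AF (full ∧ ack): least fixpoint, start Z0 = {m5}, add states with every successor in Z. Z1 = {m4, m5}; Z2 = {m2, m4, m5}; Z3 = {m2, m3, m4, m5}; fixed.
Sat(AF (full ∧ ack)) = {m2, m3, m4, m5}
m3 ∈ Sat(AF (full ∧ ack)) = {m2, m3, m4, m5}, so the formula holds at m3.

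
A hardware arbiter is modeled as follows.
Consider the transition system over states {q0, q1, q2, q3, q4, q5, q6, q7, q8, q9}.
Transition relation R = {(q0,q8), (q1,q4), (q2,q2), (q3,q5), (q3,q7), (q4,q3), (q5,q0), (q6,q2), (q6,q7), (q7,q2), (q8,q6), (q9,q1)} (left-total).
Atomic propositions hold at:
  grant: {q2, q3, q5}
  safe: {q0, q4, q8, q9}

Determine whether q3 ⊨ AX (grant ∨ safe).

Sat(grant ∨ safe) = {q0, q2, q3, q4, q5, q8, q9}
Sat(AX (grant ∨ safe)) = {s : every successor in {q0, q2, q3, q4, q5, q8, q9}} = {q0, q1, q2, q4, q5, q7}
q3 ∉ Sat(AX (grant ∨ safe)) = {q0, q1, q2, q4, q5, q7}, so the formula does not hold at q3.

No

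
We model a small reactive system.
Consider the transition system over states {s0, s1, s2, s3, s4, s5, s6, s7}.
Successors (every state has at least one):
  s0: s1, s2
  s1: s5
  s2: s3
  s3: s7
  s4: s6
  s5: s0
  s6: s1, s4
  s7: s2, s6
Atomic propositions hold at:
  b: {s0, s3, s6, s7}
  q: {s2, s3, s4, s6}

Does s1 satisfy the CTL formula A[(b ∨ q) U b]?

No

Sat(b ∨ q) = {s0, s2, s3, s4, s6, s7}
A[(b ∨ q) U b]: least fixpoint, start Z0 = Sat(b) = {s0, s3, s6, s7}, add states in Sat(b ∨ q) with every successor in Z. Z1 = {s0, s2, s3, s4, s6, s7}; fixed.
Sat(A[(b ∨ q) U b]) = {s0, s2, s3, s4, s6, s7}
s1 ∉ Sat(A[(b ∨ q) U b]) = {s0, s2, s3, s4, s6, s7}, so the formula does not hold at s1.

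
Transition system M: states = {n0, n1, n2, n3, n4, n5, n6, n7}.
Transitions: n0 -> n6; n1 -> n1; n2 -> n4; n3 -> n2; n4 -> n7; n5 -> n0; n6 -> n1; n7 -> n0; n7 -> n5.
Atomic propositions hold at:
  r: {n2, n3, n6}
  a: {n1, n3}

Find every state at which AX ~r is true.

{n1, n2, n4, n5, n6, n7}

Sat(~r) = {n0, n1, n4, n5, n7}
Sat(AX ~r) = {s : every successor in {n0, n1, n4, n5, n7}} = {n1, n2, n4, n5, n6, n7}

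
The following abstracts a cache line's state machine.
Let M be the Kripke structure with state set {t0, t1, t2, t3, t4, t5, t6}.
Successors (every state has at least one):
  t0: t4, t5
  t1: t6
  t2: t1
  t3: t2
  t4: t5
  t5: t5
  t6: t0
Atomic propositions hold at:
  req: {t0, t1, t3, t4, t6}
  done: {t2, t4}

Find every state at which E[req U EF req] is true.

EF req: least fixpoint, start Z0 = {t0, t1, t3, t4, t6}, add states with some successor in Z. Z1 = {t0, t1, t2, t3, t4, t6}; fixed.
Sat(EF req) = {t0, t1, t2, t3, t4, t6}
E[req U EF req]: least fixpoint, start Z0 = Sat(EF req) = {t0, t1, t2, t3, t4, t6}, add states in Sat(req) with some successor in Z. Already a fixed point.
Sat(E[req U EF req]) = {t0, t1, t2, t3, t4, t6}

{t0, t1, t2, t3, t4, t6}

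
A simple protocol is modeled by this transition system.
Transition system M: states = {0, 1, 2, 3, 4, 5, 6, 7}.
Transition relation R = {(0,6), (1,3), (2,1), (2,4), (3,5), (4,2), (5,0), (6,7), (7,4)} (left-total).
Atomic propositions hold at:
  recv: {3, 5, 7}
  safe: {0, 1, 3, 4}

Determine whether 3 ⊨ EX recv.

Yes

Sat(EX recv) = {s : some successor in {3, 5, 7}} = {1, 3, 6}
3 ∈ Sat(EX recv) = {1, 3, 6}, so the formula holds at 3.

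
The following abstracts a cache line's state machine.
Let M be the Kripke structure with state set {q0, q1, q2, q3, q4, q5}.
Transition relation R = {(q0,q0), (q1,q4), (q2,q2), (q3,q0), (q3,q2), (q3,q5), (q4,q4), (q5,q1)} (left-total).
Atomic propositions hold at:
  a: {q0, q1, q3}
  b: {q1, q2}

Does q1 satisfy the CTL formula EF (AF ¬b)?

Sat(¬b) = {q0, q3, q4, q5}
AF ¬b: least fixpoint, start Z0 = {q0, q3, q4, q5}, add states with every successor in Z. Z1 = {q0, q1, q3, q4, q5}; fixed.
Sat(AF ¬b) = {q0, q1, q3, q4, q5}
EF (AF ¬b): least fixpoint, start Z0 = {q0, q1, q3, q4, q5}, add states with some successor in Z. Already a fixed point.
Sat(EF (AF ¬b)) = {q0, q1, q3, q4, q5}
q1 ∈ Sat(EF (AF ¬b)) = {q0, q1, q3, q4, q5}, so the formula holds at q1.

Yes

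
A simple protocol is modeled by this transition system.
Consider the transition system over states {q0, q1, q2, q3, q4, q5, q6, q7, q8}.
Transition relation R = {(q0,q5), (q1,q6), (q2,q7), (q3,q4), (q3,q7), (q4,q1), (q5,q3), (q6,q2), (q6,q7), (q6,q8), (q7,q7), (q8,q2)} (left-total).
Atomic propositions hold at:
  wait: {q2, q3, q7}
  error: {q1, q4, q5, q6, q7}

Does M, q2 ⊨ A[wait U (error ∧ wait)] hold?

Yes

Sat(error ∧ wait) = {q7}
A[wait U (error ∧ wait)]: least fixpoint, start Z0 = Sat((error ∧ wait)) = {q7}, add states in Sat(wait) with every successor in Z. Z1 = {q2, q7}; fixed.
Sat(A[wait U (error ∧ wait)]) = {q2, q7}
q2 ∈ Sat(A[wait U (error ∧ wait)]) = {q2, q7}, so the formula holds at q2.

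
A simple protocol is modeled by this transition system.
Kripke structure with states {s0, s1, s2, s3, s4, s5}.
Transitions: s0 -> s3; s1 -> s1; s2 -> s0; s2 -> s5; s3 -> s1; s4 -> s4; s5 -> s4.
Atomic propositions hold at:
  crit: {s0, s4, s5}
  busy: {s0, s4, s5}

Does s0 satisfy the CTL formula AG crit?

No

AG crit: greatest fixpoint, start Z0 = {s0, s4, s5}, keep only states in Sat with every successor in Z. Z1 = {s4, s5}; fixed.
Sat(AG crit) = {s4, s5}
s0 ∉ Sat(AG crit) = {s4, s5}, so the formula does not hold at s0.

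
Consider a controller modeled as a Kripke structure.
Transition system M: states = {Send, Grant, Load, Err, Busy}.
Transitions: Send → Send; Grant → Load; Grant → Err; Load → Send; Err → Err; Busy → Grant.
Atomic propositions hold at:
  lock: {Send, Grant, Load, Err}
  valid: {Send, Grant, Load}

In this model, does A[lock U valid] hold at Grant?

A[lock U valid]: least fixpoint, start Z0 = Sat(valid) = {Send, Grant, Load}, add states in Sat(lock) with every successor in Z. Already a fixed point.
Sat(A[lock U valid]) = {Send, Grant, Load}
Grant ∈ Sat(A[lock U valid]) = {Send, Grant, Load}, so the formula holds at Grant.

Yes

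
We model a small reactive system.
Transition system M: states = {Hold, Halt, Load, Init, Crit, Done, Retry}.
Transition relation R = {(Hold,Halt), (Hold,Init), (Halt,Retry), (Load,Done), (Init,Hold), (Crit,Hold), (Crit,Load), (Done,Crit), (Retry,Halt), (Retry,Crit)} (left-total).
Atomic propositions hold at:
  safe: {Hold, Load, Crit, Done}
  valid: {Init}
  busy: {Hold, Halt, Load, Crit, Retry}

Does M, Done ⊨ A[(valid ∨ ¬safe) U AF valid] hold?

No

Sat(¬safe) = {Halt, Init, Retry}
Sat(valid ∨ ¬safe) = {Halt, Init, Retry}
AF valid: least fixpoint, start Z0 = {Init}, add states with every successor in Z. Already a fixed point.
Sat(AF valid) = {Init}
A[(valid ∨ ¬safe) U AF valid]: least fixpoint, start Z0 = Sat(AF valid) = {Init}, add states in Sat(valid ∨ ¬safe) with every successor in Z. Already a fixed point.
Sat(A[(valid ∨ ¬safe) U AF valid]) = {Init}
Done ∉ Sat(A[(valid ∨ ¬safe) U AF valid]) = {Init}, so the formula does not hold at Done.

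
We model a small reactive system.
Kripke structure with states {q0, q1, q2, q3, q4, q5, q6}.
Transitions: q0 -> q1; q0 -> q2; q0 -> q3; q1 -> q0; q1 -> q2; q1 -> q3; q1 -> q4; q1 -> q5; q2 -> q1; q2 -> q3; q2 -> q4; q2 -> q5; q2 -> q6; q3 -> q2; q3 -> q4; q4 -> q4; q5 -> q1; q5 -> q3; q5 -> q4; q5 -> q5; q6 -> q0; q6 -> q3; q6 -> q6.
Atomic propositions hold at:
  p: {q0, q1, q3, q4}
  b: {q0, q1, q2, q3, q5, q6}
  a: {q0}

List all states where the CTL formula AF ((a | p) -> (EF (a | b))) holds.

{q0, q1, q2, q3, q5, q6}

Sat(a | p) = {q0, q1, q3, q4}
Sat(a | b) = {q0, q1, q2, q3, q5, q6}
EF (a | b): least fixpoint, start Z0 = {q0, q1, q2, q3, q5, q6}, add states with some successor in Z. Already a fixed point.
Sat(EF (a | b)) = {q0, q1, q2, q3, q5, q6}
Sat((a | p) -> (EF (a | b))) = {q0, q1, q2, q3, q5, q6}
AF ((a | p) -> (EF (a | b))): least fixpoint, start Z0 = {q0, q1, q2, q3, q5, q6}, add states with every successor in Z. Already a fixed point.
Sat(AF ((a | p) -> (EF (a | b)))) = {q0, q1, q2, q3, q5, q6}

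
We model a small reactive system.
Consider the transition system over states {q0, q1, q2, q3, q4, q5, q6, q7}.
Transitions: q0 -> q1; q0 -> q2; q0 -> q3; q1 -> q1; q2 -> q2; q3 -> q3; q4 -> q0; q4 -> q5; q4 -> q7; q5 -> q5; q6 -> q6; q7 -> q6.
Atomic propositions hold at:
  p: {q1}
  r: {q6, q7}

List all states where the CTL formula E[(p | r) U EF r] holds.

Sat(p | r) = {q1, q6, q7}
EF r: least fixpoint, start Z0 = {q6, q7}, add states with some successor in Z. Z1 = {q4, q6, q7}; fixed.
Sat(EF r) = {q4, q6, q7}
E[(p | r) U EF r]: least fixpoint, start Z0 = Sat(EF r) = {q4, q6, q7}, add states in Sat(p | r) with some successor in Z. Already a fixed point.
Sat(E[(p | r) U EF r]) = {q4, q6, q7}

{q4, q6, q7}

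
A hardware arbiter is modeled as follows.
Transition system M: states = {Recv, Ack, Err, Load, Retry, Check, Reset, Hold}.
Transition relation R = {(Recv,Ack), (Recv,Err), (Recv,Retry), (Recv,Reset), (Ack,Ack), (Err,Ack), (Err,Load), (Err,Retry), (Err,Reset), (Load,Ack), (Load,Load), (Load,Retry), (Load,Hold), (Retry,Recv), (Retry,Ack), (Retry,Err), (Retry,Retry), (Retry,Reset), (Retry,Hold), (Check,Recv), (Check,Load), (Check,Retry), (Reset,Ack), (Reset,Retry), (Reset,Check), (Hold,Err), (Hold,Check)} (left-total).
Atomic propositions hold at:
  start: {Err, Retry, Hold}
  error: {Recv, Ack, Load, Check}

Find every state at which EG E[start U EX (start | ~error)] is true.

Sat(~error) = {Err, Retry, Reset, Hold}
Sat(start | ~error) = {Err, Retry, Reset, Hold}
Sat(EX (start | ~error)) = {s : some successor in {Err, Retry, Reset, Hold}} = {Recv, Err, Load, Retry, Check, Reset, Hold}
E[start U EX (start | ~error)]: least fixpoint, start Z0 = Sat(EX (start | ~error)) = {Recv, Err, Load, Retry, Check, Reset, Hold}, add states in Sat(start) with some successor in Z. Already a fixed point.
Sat(E[start U EX (start | ~error)]) = {Recv, Err, Load, Retry, Check, Reset, Hold}
EG E[start U EX (start | ~error)]: greatest fixpoint, start Z0 = {Recv, Err, Load, Retry, Check, Reset, Hold}, keep only states in Sat with some successor in Z. Already a fixed point.
Sat(EG E[start U EX (start | ~error)]) = {Recv, Err, Load, Retry, Check, Reset, Hold}

{Recv, Err, Load, Retry, Check, Reset, Hold}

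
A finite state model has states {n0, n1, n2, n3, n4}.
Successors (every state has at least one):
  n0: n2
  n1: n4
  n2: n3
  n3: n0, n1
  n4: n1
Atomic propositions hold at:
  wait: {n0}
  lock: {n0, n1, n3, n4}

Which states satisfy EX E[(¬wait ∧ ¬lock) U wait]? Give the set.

{n3}

Sat(¬wait) = {n1, n2, n3, n4}
Sat(¬lock) = {n2}
Sat(¬wait ∧ ¬lock) = {n2}
E[(¬wait ∧ ¬lock) U wait]: least fixpoint, start Z0 = Sat(wait) = {n0}, add states in Sat(¬wait ∧ ¬lock) with some successor in Z. Already a fixed point.
Sat(E[(¬wait ∧ ¬lock) U wait]) = {n0}
Sat(EX E[(¬wait ∧ ¬lock) U wait]) = {s : some successor in {n0}} = {n3}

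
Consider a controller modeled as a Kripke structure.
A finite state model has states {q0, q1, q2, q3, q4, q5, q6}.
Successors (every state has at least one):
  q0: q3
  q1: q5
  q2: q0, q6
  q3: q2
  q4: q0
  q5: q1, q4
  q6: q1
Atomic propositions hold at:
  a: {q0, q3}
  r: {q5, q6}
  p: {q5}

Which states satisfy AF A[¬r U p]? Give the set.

{q1, q5, q6}

Sat(¬r) = {q0, q1, q2, q3, q4}
A[¬r U p]: least fixpoint, start Z0 = Sat(p) = {q5}, add states in Sat(¬r) with every successor in Z. Z1 = {q1, q5}; fixed.
Sat(A[¬r U p]) = {q1, q5}
AF A[¬r U p]: least fixpoint, start Z0 = {q1, q5}, add states with every successor in Z. Z1 = {q1, q5, q6}; fixed.
Sat(AF A[¬r U p]) = {q1, q5, q6}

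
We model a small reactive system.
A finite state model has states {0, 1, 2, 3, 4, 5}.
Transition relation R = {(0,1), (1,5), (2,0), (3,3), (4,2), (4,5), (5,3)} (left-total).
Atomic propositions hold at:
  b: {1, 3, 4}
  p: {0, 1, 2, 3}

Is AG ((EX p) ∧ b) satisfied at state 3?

Sat(EX p) = {s : some successor in {0, 1, 2, 3}} = {0, 2, 3, 4, 5}
Sat((EX p) ∧ b) = {3, 4}
AG ((EX p) ∧ b): greatest fixpoint, start Z0 = {3, 4}, keep only states in Sat with every successor in Z. Z1 = {3}; fixed.
Sat(AG ((EX p) ∧ b)) = {3}
3 ∈ Sat(AG ((EX p) ∧ b)) = {3}, so the formula holds at 3.

Yes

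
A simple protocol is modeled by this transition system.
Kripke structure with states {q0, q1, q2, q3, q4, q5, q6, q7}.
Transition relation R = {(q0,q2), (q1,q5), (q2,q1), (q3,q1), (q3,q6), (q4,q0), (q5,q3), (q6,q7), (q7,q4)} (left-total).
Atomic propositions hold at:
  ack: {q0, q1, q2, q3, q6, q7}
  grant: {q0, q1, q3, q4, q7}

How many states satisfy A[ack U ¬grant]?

6

Sat(¬grant) = {q2, q5, q6}
A[ack U ¬grant]: least fixpoint, start Z0 = Sat(¬grant) = {q2, q5, q6}, add states in Sat(ack) with every successor in Z. Z1 = {q0, q1, q2, q5, q6}; Z2 = {q0, q1, q2, q3, q5, q6}; fixed.
Sat(A[ack U ¬grant]) = {q0, q1, q2, q3, q5, q6}
|Sat(A[ack U ¬grant])| = |{q0, q1, q2, q3, q5, q6}| = 6.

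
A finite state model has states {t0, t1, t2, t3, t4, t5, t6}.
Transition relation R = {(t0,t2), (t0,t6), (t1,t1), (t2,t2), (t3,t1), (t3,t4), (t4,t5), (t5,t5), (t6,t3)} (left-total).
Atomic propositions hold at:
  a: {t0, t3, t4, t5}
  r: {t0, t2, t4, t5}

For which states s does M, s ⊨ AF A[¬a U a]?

Sat(¬a) = {t1, t2, t6}
A[¬a U a]: least fixpoint, start Z0 = Sat(a) = {t0, t3, t4, t5}, add states in Sat(¬a) with every successor in Z. Z1 = {t0, t3, t4, t5, t6}; fixed.
Sat(A[¬a U a]) = {t0, t3, t4, t5, t6}
AF A[¬a U a]: least fixpoint, start Z0 = {t0, t3, t4, t5, t6}, add states with every successor in Z. Already a fixed point.
Sat(AF A[¬a U a]) = {t0, t3, t4, t5, t6}

{t0, t3, t4, t5, t6}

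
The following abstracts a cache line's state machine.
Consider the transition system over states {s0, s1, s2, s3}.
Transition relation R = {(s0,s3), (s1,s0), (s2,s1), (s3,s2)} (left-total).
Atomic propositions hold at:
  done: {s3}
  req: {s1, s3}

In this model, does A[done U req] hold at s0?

A[done U req]: least fixpoint, start Z0 = Sat(req) = {s1, s3}, add states in Sat(done) with every successor in Z. Already a fixed point.
Sat(A[done U req]) = {s1, s3}
s0 ∉ Sat(A[done U req]) = {s1, s3}, so the formula does not hold at s0.

No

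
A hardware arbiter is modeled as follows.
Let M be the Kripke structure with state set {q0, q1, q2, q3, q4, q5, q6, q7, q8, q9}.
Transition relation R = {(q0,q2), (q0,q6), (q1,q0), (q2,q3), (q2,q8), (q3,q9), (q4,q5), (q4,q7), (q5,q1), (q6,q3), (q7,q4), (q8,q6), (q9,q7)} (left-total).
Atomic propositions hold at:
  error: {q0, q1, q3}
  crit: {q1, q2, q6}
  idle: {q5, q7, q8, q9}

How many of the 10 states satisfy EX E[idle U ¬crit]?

7

Sat(¬crit) = {q0, q3, q4, q5, q7, q8, q9}
E[idle U ¬crit]: least fixpoint, start Z0 = Sat(¬crit) = {q0, q3, q4, q5, q7, q8, q9}, add states in Sat(idle) with some successor in Z. Already a fixed point.
Sat(E[idle U ¬crit]) = {q0, q3, q4, q5, q7, q8, q9}
Sat(EX E[idle U ¬crit]) = {s : some successor in {q0, q3, q4, q5, q7, q8, q9}} = {q1, q2, q3, q4, q6, q7, q9}
|Sat(EX E[idle U ¬crit])| = |{q1, q2, q3, q4, q6, q7, q9}| = 7.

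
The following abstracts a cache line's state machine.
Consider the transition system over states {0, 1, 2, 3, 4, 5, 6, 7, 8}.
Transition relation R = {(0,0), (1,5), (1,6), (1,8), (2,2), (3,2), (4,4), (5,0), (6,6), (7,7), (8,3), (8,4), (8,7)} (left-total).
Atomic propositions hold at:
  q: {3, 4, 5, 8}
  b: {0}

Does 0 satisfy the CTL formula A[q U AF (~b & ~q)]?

Sat(~b) = {1, 2, 3, 4, 5, 6, 7, 8}
Sat(~q) = {0, 1, 2, 6, 7}
Sat(~b & ~q) = {1, 2, 6, 7}
AF (~b & ~q): least fixpoint, start Z0 = {1, 2, 6, 7}, add states with every successor in Z. Z1 = {1, 2, 3, 6, 7}; fixed.
Sat(AF (~b & ~q)) = {1, 2, 3, 6, 7}
A[q U AF (~b & ~q)]: least fixpoint, start Z0 = Sat(AF (~b & ~q)) = {1, 2, 3, 6, 7}, add states in Sat(q) with every successor in Z. Already a fixed point.
Sat(A[q U AF (~b & ~q)]) = {1, 2, 3, 6, 7}
0 ∉ Sat(A[q U AF (~b & ~q)]) = {1, 2, 3, 6, 7}, so the formula does not hold at 0.

No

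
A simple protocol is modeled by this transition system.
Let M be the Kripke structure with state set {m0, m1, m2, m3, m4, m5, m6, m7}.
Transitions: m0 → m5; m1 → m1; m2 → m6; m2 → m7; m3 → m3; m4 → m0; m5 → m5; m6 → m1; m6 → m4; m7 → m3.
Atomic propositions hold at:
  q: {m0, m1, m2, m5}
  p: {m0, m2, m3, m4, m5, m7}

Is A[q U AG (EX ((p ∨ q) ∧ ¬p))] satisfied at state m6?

Sat(p ∨ q) = {m0, m1, m2, m3, m4, m5, m7}
Sat(¬p) = {m1, m6}
Sat((p ∨ q) ∧ ¬p) = {m1}
Sat(EX ((p ∨ q) ∧ ¬p)) = {s : some successor in {m1}} = {m1, m6}
AG (EX ((p ∨ q) ∧ ¬p)): greatest fixpoint, start Z0 = {m1, m6}, keep only states in Sat with every successor in Z. Z1 = {m1}; fixed.
Sat(AG (EX ((p ∨ q) ∧ ¬p))) = {m1}
A[q U AG (EX ((p ∨ q) ∧ ¬p))]: least fixpoint, start Z0 = Sat(AG (EX ((p ∨ q) ∧ ¬p))) = {m1}, add states in Sat(q) with every successor in Z. Already a fixed point.
Sat(A[q U AG (EX ((p ∨ q) ∧ ¬p))]) = {m1}
m6 ∉ Sat(A[q U AG (EX ((p ∨ q) ∧ ¬p))]) = {m1}, so the formula does not hold at m6.

No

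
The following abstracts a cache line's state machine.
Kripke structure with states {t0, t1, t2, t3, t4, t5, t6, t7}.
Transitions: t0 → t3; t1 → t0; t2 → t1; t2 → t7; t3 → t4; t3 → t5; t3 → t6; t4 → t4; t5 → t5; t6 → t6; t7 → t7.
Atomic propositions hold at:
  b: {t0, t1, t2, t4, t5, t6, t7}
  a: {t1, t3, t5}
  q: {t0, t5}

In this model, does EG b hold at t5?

Yes

EG b: greatest fixpoint, start Z0 = {t0, t1, t2, t4, t5, t6, t7}, keep only states in Sat with some successor in Z. Z1 = {t1, t2, t4, t5, t6, t7}; Z2 = {t2, t4, t5, t6, t7}; fixed.
Sat(EG b) = {t2, t4, t5, t6, t7}
t5 ∈ Sat(EG b) = {t2, t4, t5, t6, t7}, so the formula holds at t5.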